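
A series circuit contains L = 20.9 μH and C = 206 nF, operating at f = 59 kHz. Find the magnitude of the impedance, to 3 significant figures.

ω = 2πf = 370700 rad/s
X_L = ωL = 7.75 Ω
X_C = 1/(ωC) = 13.1 Ω
Net reactance X = X_L − X_C = -5.35 Ω
Z = − j5.35 Ω
|Z| = √(0² + 5.35²) = 5.35 Ω

5.35 Ω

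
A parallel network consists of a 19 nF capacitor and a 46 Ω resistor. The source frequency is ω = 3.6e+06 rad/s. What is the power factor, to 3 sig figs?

0.303

X_C = 1/(ωC) = 14.6 Ω
Parallel: admittances add. Y = 1/R + jωC
Y = (0.0217 + j0.0684) S
|Y| = 0.0718 S → |Z| = 1/|Y| = 13.9 Ω, ∠Z = −∠Y = -72.4°
cos φ = cos(-72.4°) = 0.303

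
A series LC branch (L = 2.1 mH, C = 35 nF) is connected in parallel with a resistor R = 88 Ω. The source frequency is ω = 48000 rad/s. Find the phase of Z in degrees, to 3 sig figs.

-10.1°

X_L = ωL = 101 Ω
X_C = 1/(ωC) = 595 Ω
Branch 1: Z₁ = R = 88.0 Ω
Branch 2 (series LC): Z₂ = j(X_L − X_C) = −j494 Ω
Parallel: Z = Z₁Z₂/(Z₁+Z₂), |Z| = 86.6 Ω, ∠Z = -10.1°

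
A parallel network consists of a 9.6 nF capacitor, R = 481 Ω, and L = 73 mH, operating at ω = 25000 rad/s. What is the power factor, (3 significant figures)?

X_L = ωL = 1820 Ω
X_C = 1/(ωC) = 4170 Ω
Parallel: admittances add. Y = 1/R + 1/(jωL) + jωC
Y = (0.00208 − j0.000308) S
|Y| = 0.00210 S → |Z| = 1/|Y| = 476 Ω, ∠Z = −∠Y = 8.43°
cos φ = cos(8.43°) = 0.989

0.989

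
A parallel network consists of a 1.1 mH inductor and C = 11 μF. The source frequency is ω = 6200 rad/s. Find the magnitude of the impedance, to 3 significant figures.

12.8 Ω

X_L = ωL = 6.82 Ω
X_C = 1/(ωC) = 14.7 Ω
Parallel: admittances add. Y = 1/(jωL) + jωC
Y = (0 − j0.0784) S
|Y| = 0.0784 S → |Z| = 1/|Y| = 12.8 Ω, ∠Z = −∠Y = 90.0°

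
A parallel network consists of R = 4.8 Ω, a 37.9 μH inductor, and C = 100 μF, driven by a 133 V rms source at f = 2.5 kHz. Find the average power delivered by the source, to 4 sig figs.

3.685 kW

ω = 2πf = 15710 rad/s
X_L = ωL = 0.5953 Ω
X_C = 1/(ωC) = 0.6366 Ω
Parallel: admittances add. Y = 1/R + 1/(jωL) + jωC
Y = (0.2083 − j0.1089) S
|Y| = 0.2351 S → |Z| = 1/|Y| = 4.254 Ω, ∠Z = −∠Y = 27.61°
I = V/|Z| = 31.27 A
P = VI cos φ = 133 × 31.27 × cos(27.61°) = 3.685 kW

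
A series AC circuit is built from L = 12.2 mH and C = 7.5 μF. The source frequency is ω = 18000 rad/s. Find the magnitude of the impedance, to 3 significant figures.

212 Ω

X_L = ωL = 220 Ω
X_C = 1/(ωC) = 7.41 Ω
Net reactance X = X_L − X_C = 212 Ω
Z = j212 Ω
|Z| = √(0² + 212²) = 212 Ω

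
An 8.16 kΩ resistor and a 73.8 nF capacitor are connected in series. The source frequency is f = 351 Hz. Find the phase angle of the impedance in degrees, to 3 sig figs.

ω = 2πf = 2205 rad/s
X_C = 1/(ωC) = 6140 Ω
Z = 8160 − j6140 Ω
|Z| = √(8160² + 6140²) = 10200 Ω
∠Z = arctan(-6140/8160) = -37.0°

-37.0°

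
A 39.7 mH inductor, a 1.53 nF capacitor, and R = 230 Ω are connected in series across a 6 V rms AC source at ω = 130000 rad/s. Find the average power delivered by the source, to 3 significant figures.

X_L = ωL = 5160 Ω
X_C = 1/(ωC) = 5030 Ω
Net reactance X = X_L − X_C = 133 Ω
Z = 230 + j133 Ω
|Z| = √(230² + 133²) = 266 Ω
∠Z = arctan(133/230) = 30.1°
I = V/|Z| = 22.6 mA
P = VI cos φ = 6 × 0.0226 × cos(30.1°) = 117 mW

117 mW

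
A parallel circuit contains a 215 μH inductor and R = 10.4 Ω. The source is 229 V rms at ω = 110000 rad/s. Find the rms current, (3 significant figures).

X_L = ωL = 23.6 Ω
Parallel: admittances add. Y = 1/R + 1/(jωL)
Y = (0.0962 − j0.0423) S
|Y| = 0.105 S → |Z| = 1/|Y| = 9.52 Ω, ∠Z = −∠Y = 23.7°
I = V/|Z| = 229/9.52 = 24.1 A

24.1 A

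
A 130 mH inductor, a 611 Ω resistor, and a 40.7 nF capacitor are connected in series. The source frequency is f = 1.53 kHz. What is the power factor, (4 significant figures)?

0.4237

ω = 2πf = 9613 rad/s
X_L = ωL = 1250 Ω
X_C = 1/(ωC) = 2556 Ω
Net reactance X = X_L − X_C = -1306 Ω
Z = 611.0 − j1306 Ω
|Z| = √(611.0² + 1306²) = 1442 Ω
∠Z = arctan(-1306/611.0) = -64.93°
cos φ = cos(-64.93°) = 0.4237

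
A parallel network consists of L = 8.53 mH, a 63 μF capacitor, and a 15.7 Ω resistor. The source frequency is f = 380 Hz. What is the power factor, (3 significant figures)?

ω = 2πf = 2388 rad/s
X_L = ωL = 20.4 Ω
X_C = 1/(ωC) = 6.65 Ω
Parallel: admittances add. Y = 1/R + 1/(jωL) + jωC
Y = (0.0637 + j0.101) S
|Y| = 0.120 S → |Z| = 1/|Y| = 8.36 Ω, ∠Z = −∠Y = -57.8°
cos φ = cos(-57.8°) = 0.532

0.532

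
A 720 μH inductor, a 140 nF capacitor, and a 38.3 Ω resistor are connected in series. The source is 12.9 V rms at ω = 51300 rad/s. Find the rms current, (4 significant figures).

X_L = ωL = 36.94 Ω
X_C = 1/(ωC) = 139.2 Ω
Net reactance X = X_L − X_C = -102.3 Ω
Z = 38.30 − j102.3 Ω
|Z| = √(38.30² + 102.3²) = 109.2 Ω
I = V/|Z| = 12.9/109.2 = 118.1 mA

118.1 mA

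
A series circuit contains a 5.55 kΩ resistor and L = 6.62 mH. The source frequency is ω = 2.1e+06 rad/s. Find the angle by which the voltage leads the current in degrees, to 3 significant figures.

X_L = ωL = 13900 Ω
Z = 5550 + j13900 Ω
|Z| = √(5550² + 13900²) = 15000 Ω
∠Z = arctan(13900/5550) = 68.2°

68.2°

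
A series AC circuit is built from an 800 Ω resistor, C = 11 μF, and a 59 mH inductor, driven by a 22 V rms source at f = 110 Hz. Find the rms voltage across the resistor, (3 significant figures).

ω = 2πf = 691.2 rad/s
X_L = ωL = 40.8 Ω
X_C = 1/(ωC) = 132 Ω
Net reactance X = X_L − X_C = -90.8 Ω
Z = 800 − j90.8 Ω
|Z| = √(800² + 90.8²) = 805 Ω
I = V/|Z| = 27.3 mA
V_R = I·|Z_R| = 0.0273 × 800 = 21.9 V

21.9 V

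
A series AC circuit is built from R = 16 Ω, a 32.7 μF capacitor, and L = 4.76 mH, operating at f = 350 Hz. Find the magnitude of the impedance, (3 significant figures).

16.4 Ω

ω = 2πf = 2199 rad/s
X_L = ωL = 10.5 Ω
X_C = 1/(ωC) = 13.9 Ω
Net reactance X = X_L − X_C = -3.44 Ω
Z = 16.0 − j3.44 Ω
|Z| = √(16.0² + 3.44²) = 16.4 Ω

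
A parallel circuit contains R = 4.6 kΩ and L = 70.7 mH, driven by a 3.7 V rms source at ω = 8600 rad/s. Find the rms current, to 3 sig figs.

X_L = ωL = 608 Ω
Parallel: admittances add. Y = 1/R + 1/(jωL)
Y = (0.000217 − j0.00164) S
|Y| = 0.00166 S → |Z| = 1/|Y| = 603 Ω, ∠Z = −∠Y = 82.5°
I = V/|Z| = 3.7/603 = 6.14 mA

6.14 mA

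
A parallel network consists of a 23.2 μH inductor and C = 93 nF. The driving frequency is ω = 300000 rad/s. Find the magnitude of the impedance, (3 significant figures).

8.64 Ω

X_L = ωL = 6.96 Ω
X_C = 1/(ωC) = 35.8 Ω
Parallel: admittances add. Y = 1/(jωL) + jωC
Y = (0 − j0.116) S
|Y| = 0.116 S → |Z| = 1/|Y| = 8.64 Ω, ∠Z = −∠Y = 90.0°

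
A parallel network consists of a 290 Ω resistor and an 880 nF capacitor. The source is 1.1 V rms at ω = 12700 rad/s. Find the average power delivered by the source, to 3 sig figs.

X_C = 1/(ωC) = 89.5 Ω
Parallel: admittances add. Y = 1/R + jωC
Y = (0.00345 + j0.0112) S
|Y| = 0.0117 S → |Z| = 1/|Y| = 85.5 Ω, ∠Z = −∠Y = -72.9°
I = V/|Z| = 12.9 mA
P = VI cos φ = 1.1 × 0.0129 × cos(-72.9°) = 4.17 mW

4.17 mW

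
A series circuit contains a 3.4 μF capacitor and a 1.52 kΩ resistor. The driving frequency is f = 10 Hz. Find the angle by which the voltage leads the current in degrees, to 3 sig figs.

ω = 2πf = 62.83 rad/s
X_C = 1/(ωC) = 4680 Ω
Z = 1520 − j4680 Ω
|Z| = √(1520² + 4680²) = 4920 Ω
∠Z = arctan(-4680/1520) = -72.0°

-72.0°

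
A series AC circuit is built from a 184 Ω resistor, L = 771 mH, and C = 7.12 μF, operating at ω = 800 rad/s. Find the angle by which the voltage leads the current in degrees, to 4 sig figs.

X_L = ωL = 616.8 Ω
X_C = 1/(ωC) = 175.6 Ω
Net reactance X = X_L − X_C = 441.2 Ω
Z = 184.0 + j441.2 Ω
|Z| = √(184.0² + 441.2²) = 478.1 Ω
∠Z = arctan(441.2/184.0) = 67.36°

67.36°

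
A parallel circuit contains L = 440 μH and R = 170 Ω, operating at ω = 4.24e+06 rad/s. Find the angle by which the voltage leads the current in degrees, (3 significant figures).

X_L = ωL = 1870 Ω
Parallel: admittances add. Y = 1/R + 1/(jωL)
Y = (0.00588 − j0.000536) S
|Y| = 0.00591 S → |Z| = 1/|Y| = 169 Ω, ∠Z = −∠Y = 5.21°

5.21°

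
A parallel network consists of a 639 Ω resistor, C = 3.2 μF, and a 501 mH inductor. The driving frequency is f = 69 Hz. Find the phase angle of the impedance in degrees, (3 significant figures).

ω = 2πf = 433.5 rad/s
X_L = ωL = 217 Ω
X_C = 1/(ωC) = 721 Ω
Parallel: admittances add. Y = 1/R + 1/(jωL) + jωC
Y = (0.00156 − j0.00322) S
|Y| = 0.00358 S → |Z| = 1/|Y| = 280 Ω, ∠Z = −∠Y = 64.1°

64.1°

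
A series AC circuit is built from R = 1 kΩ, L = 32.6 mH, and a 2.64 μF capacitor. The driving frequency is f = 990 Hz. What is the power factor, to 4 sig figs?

ω = 2πf = 6220 rad/s
X_L = ωL = 202.8 Ω
X_C = 1/(ωC) = 60.89 Ω
Net reactance X = X_L − X_C = 141.9 Ω
Z = 1000 + j141.9 Ω
|Z| = √(1000² + 141.9²) = 1010 Ω
∠Z = arctan(141.9/1000) = 8.076°
cos φ = cos(8.076°) = 0.9901

0.9901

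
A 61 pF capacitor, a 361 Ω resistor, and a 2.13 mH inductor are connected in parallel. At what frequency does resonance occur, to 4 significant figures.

ω₀ = 1/√(LC) = 1/√(0.00213 × 6.1e-11) = 2.774e+06 rad/s
f₀ = ω₀/(2π) = 441.5 kHz

441.5 kHz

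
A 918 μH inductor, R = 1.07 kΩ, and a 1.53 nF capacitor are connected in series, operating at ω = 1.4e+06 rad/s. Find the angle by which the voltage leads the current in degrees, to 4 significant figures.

37.41°

X_L = ωL = 1285 Ω
X_C = 1/(ωC) = 466.9 Ω
Net reactance X = X_L − X_C = 818.3 Ω
Z = 1070 + j818.3 Ω
|Z| = √(1070² + 818.3²) = 1347 Ω
∠Z = arctan(818.3/1070) = 37.41°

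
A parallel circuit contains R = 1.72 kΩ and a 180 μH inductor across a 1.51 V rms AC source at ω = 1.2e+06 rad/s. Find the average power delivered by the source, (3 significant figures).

X_L = ωL = 216 Ω
Parallel: admittances add. Y = 1/R + 1/(jωL)
Y = (0.000581 − j0.00463) S
|Y| = 0.00467 S → |Z| = 1/|Y| = 214 Ω, ∠Z = −∠Y = 82.8°
I = V/|Z| = 7.05 mA
P = VI cos φ = 1.51 × 0.00705 × cos(82.8°) = 1.33 mW

1.33 mW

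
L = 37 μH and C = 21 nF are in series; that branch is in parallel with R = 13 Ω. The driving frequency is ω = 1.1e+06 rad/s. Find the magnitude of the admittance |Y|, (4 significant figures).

X_L = ωL = 40.70 Ω
X_C = 1/(ωC) = 43.29 Ω
Branch 1: Z₁ = R = 13.00 Ω
Branch 2 (series LC): Z₂ = j(X_L − X_C) = −j2.590 Ω
Parallel: Z = Z₁Z₂/(Z₁+Z₂), |Z| = 2.540 Ω, ∠Z = -78.73°
|Y| = 1/|Z| = 393.7 mS

393.7 mS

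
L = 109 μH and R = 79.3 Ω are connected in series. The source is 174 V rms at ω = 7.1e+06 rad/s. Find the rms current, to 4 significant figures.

X_L = ωL = 773.9 Ω
Z = 79.30 + j773.9 Ω
|Z| = √(79.30² + 773.9²) = 778.0 Ω
I = V/|Z| = 174/778.0 = 223.7 mA

223.7 mA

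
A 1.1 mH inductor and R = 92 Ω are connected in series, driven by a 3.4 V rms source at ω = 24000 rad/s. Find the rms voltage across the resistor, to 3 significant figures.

3.27 V

X_L = ωL = 26.4 Ω
Z = 92.0 + j26.4 Ω
|Z| = √(92.0² + 26.4²) = 95.7 Ω
I = V/|Z| = 35.5 mA
V_R = I·|Z_R| = 0.0355 × 92.0 = 3.27 V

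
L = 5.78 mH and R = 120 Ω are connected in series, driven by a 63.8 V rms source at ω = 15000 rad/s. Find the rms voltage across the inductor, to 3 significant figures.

X_L = ωL = 86.7 Ω
Z = 120 + j86.7 Ω
|Z| = √(120² + 86.7²) = 148 Ω
I = V/|Z| = 431 mA
V_L = I·|Z_L| = 0.431 × 86.7 = 37.4 V

37.4 V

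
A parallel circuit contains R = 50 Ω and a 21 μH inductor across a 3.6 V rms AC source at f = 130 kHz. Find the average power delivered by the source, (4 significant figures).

ω = 2πf = 816800 rad/s
X_L = ωL = 17.15 Ω
Parallel: admittances add. Y = 1/R + 1/(jωL)
Y = (0.02000 − j0.05830) S
|Y| = 0.06163 S → |Z| = 1/|Y| = 16.22 Ω, ∠Z = −∠Y = 71.06°
I = V/|Z| = 221.9 mA
P = VI cos φ = 3.6 × 0.2219 × cos(71.06°) = 259.2 mW

259.2 mW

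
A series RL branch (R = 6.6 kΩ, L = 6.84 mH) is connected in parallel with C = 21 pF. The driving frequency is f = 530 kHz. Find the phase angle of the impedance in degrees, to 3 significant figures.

-68.3°

ω = 2πf = 3.33e+06 rad/s
X_L = ωL = 22800 Ω
X_C = 1/(ωC) = 14300 Ω
Branch 1 (R+jX_L): Z₁ = 6600 + j22800 Ω, |Z₁| = 23700 Ω
Branch 2 (−jX_C): Z₂ = −j14300 Ω
Parallel: Z = Z₁Z₂/(Z₁+Z₂), |Z| = 31600 Ω, ∠Z = -68.3°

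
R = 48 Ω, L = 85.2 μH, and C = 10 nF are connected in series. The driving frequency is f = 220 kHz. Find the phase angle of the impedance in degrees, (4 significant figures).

ω = 2πf = 1.382e+06 rad/s
X_L = ωL = 117.8 Ω
X_C = 1/(ωC) = 72.34 Ω
Net reactance X = X_L − X_C = 45.43 Ω
Z = 48.00 + j45.43 Ω
|Z| = √(48.00² + 45.43²) = 66.09 Ω
∠Z = arctan(45.43/48.00) = 43.42°

43.42°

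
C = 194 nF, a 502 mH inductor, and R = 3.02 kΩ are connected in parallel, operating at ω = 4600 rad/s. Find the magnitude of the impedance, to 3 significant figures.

X_L = ωL = 2310 Ω
X_C = 1/(ωC) = 1120 Ω
Parallel: admittances add. Y = 1/R + 1/(jωL) + jωC
Y = (0.000331 + j0.000459) S
|Y| = 0.000566 S → |Z| = 1/|Y| = 1770 Ω, ∠Z = −∠Y = -54.2°

1770 Ω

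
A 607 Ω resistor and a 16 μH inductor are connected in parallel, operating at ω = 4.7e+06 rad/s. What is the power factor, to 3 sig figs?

0.123

X_L = ωL = 75.2 Ω
Parallel: admittances add. Y = 1/R + 1/(jωL)
Y = (0.00165 − j0.0133) S
|Y| = 0.0134 S → |Z| = 1/|Y| = 74.6 Ω, ∠Z = −∠Y = 82.9°
cos φ = cos(82.9°) = 0.123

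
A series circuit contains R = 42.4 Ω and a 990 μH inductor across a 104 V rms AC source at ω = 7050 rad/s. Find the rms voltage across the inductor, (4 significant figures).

X_L = ωL = 6.979 Ω
Z = 42.40 + j6.979 Ω
|Z| = √(42.40² + 6.979²) = 42.97 Ω
I = V/|Z| = 2.420 A
V_L = I·|Z_L| = 2.420 × 6.979 = 16.89 V

16.89 V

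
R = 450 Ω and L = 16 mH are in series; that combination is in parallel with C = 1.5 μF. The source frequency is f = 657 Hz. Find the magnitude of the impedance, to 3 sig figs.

160 Ω

ω = 2πf = 4128 rad/s
X_L = ωL = 66.0 Ω
X_C = 1/(ωC) = 161 Ω
Branch 1 (R+jX_L): Z₁ = 450 + j66.0 Ω, |Z₁| = 455 Ω
Branch 2 (−jX_C): Z₂ = −j161 Ω
Parallel: Z = Z₁Z₂/(Z₁+Z₂), |Z| = 160 Ω, ∠Z = -69.7°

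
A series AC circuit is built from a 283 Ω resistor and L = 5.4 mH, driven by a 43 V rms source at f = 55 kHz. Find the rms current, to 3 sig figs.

ω = 2πf = 345600 rad/s
X_L = ωL = 1870 Ω
Z = 283 + j1870 Ω
|Z| = √(283² + 1870²) = 1890 Ω
I = V/|Z| = 43/1890 = 22.8 mA

22.8 mA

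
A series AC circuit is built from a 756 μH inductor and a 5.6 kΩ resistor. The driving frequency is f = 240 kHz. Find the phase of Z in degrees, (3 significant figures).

ω = 2πf = 1.508e+06 rad/s
X_L = ωL = 1140 Ω
Z = 5600 + j1140 Ω
|Z| = √(5600² + 1140²) = 5710 Ω
∠Z = arctan(1140/5600) = 11.5°

11.5°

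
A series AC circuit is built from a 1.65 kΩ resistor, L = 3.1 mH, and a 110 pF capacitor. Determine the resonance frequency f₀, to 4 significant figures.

ω₀ = 1/√(LC) = 1/√(0.0031 × 1.1e-10) = 1.712e+06 rad/s
f₀ = ω₀/(2π) = 272.5 kHz

272.5 kHz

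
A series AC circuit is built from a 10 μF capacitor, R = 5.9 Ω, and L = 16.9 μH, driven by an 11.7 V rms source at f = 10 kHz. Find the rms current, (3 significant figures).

1.98 A

ω = 2πf = 62830 rad/s
X_L = ωL = 1.06 Ω
X_C = 1/(ωC) = 1.59 Ω
Net reactance X = X_L − X_C = -0.530 Ω
Z = 5.90 − j0.530 Ω
|Z| = √(5.90² + 0.530²) = 5.92 Ω
I = V/|Z| = 11.7/5.92 = 1.98 A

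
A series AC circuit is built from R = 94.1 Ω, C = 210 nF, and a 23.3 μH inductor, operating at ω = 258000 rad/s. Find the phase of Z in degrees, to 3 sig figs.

X_L = ωL = 6.01 Ω
X_C = 1/(ωC) = 18.5 Ω
Net reactance X = X_L − X_C = -12.4 Ω
Z = 94.1 − j12.4 Ω
|Z| = √(94.1² + 12.4²) = 94.9 Ω
∠Z = arctan(-12.4/94.1) = -7.53°

-7.53°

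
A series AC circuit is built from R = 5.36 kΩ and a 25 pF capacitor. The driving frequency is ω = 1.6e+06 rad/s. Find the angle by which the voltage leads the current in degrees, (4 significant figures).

-77.90°

X_C = 1/(ωC) = 25000 Ω
Z = 5360 − j25000 Ω
|Z| = √(5360² + 25000²) = 25570 Ω
∠Z = arctan(-25000/5360) = -77.90°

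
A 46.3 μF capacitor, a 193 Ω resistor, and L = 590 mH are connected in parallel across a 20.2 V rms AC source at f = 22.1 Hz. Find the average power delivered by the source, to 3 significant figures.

2.11 W

ω = 2πf = 138.9 rad/s
X_L = ωL = 81.9 Ω
X_C = 1/(ωC) = 156 Ω
Parallel: admittances add. Y = 1/R + 1/(jωL) + jωC
Y = (0.00518 − j0.00578) S
|Y| = 0.00776 S → |Z| = 1/|Y| = 129 Ω, ∠Z = −∠Y = 48.1°
I = V/|Z| = 157 mA
P = VI cos φ = 20.2 × 0.157 × cos(48.1°) = 2.11 W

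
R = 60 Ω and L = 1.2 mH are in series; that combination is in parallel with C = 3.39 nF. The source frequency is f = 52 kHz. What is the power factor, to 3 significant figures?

ω = 2πf = 326700 rad/s
X_L = ωL = 392 Ω
X_C = 1/(ωC) = 903 Ω
Branch 1 (R+jX_L): Z₁ = 60.0 + j392 Ω, |Z₁| = 397 Ω
Branch 2 (−jX_C): Z₂ = −j903 Ω
Parallel: Z = Z₁Z₂/(Z₁+Z₂), |Z| = 696 Ω, ∠Z = 74.6°
cos φ = cos(74.6°) = 0.266

0.266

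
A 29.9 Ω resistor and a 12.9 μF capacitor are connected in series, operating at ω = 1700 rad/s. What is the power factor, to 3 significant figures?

X_C = 1/(ωC) = 45.6 Ω
Z = 29.9 − j45.6 Ω
|Z| = √(29.9² + 45.6²) = 54.5 Ω
∠Z = arctan(-45.6/29.9) = -56.7°
cos φ = cos(-56.7°) = 0.548

0.548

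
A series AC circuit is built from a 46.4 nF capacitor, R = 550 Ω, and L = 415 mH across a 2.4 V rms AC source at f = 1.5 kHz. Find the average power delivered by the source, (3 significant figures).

1.08 mW

ω = 2πf = 9425 rad/s
X_L = ωL = 3910 Ω
X_C = 1/(ωC) = 2290 Ω
Net reactance X = X_L − X_C = 1620 Ω
Z = 550 + j1620 Ω
|Z| = √(550² + 1620²) = 1720 Ω
∠Z = arctan(1620/550) = 71.3°
I = V/|Z| = 1.40 mA
P = VI cos φ = 2.4 × 0.00140 × cos(71.3°) = 1.08 mW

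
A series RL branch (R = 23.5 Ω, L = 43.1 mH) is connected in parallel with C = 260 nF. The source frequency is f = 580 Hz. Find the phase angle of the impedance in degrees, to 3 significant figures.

80.0°

ω = 2πf = 3644 rad/s
X_L = ωL = 157 Ω
X_C = 1/(ωC) = 1060 Ω
Branch 1 (R+jX_L): Z₁ = 23.5 + j157 Ω, |Z₁| = 159 Ω
Branch 2 (−jX_C): Z₂ = −j1060 Ω
Parallel: Z = Z₁Z₂/(Z₁+Z₂), |Z| = 187 Ω, ∠Z = 80.0°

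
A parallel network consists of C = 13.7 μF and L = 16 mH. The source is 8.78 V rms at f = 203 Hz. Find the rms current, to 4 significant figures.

ω = 2πf = 1275 rad/s
X_L = ωL = 20.41 Ω
X_C = 1/(ωC) = 57.23 Ω
Parallel: admittances add. Y = 1/(jωL) + jωC
Y = (0 − j0.03153) S
|Y| = 0.03153 S → |Z| = 1/|Y| = 31.72 Ω, ∠Z = −∠Y = 90.00°
I = V/|Z| = 8.78/31.72 = 276.8 mA

276.8 mA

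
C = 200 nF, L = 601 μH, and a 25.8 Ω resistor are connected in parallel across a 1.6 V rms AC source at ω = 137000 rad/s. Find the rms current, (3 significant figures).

X_L = ωL = 82.3 Ω
X_C = 1/(ωC) = 36.5 Ω
Parallel: admittances add. Y = 1/R + 1/(jωL) + jωC
Y = (0.0388 + j0.0153) S
|Y| = 0.0417 S → |Z| = 1/|Y| = 24.0 Ω, ∠Z = −∠Y = -21.5°
I = V/|Z| = 1.6/24.0 = 66.6 mA

66.6 mA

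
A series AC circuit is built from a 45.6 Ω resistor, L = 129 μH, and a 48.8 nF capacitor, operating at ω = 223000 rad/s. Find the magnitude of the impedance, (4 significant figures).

X_L = ωL = 28.77 Ω
X_C = 1/(ωC) = 91.89 Ω
Net reactance X = X_L − X_C = -63.12 Ω
Z = 45.60 − j63.12 Ω
|Z| = √(45.60² + 63.12²) = 77.87 Ω

77.87 Ω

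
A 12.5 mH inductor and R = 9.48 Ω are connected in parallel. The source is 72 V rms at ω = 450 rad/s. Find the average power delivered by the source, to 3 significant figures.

547 W

X_L = ωL = 5.62 Ω
Parallel: admittances add. Y = 1/R + 1/(jωL)
Y = (0.105 − j0.178) S
|Y| = 0.207 S → |Z| = 1/|Y| = 4.84 Ω, ∠Z = −∠Y = 59.3°
I = V/|Z| = 14.9 A
P = VI cos φ = 72 × 14.9 × cos(59.3°) = 547 W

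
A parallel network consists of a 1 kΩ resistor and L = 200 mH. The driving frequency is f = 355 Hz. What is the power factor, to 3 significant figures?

0.407

ω = 2πf = 2231 rad/s
X_L = ωL = 446 Ω
Parallel: admittances add. Y = 1/R + 1/(jωL)
Y = (0.00100 − j0.00224) S
|Y| = 0.00245 S → |Z| = 1/|Y| = 407 Ω, ∠Z = −∠Y = 66.0°
cos φ = cos(66.0°) = 0.407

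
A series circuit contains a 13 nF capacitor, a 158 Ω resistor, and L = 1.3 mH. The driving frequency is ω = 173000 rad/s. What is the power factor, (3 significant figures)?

0.584

X_L = ωL = 225 Ω
X_C = 1/(ωC) = 445 Ω
Net reactance X = X_L − X_C = -220 Ω
Z = 158 − j220 Ω
|Z| = √(158² + 220²) = 271 Ω
∠Z = arctan(-220/158) = -54.3°
cos φ = cos(-54.3°) = 0.584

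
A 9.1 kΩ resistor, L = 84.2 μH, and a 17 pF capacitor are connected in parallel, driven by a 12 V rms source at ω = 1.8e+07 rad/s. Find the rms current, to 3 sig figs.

4.45 mA

X_L = ωL = 1520 Ω
X_C = 1/(ωC) = 3270 Ω
Parallel: admittances add. Y = 1/R + 1/(jωL) + jωC
Y = (0.000110 − j0.000354) S
|Y| = 0.000370 S → |Z| = 1/|Y| = 2700 Ω, ∠Z = −∠Y = 72.7°
I = V/|Z| = 12/2700 = 4.45 mA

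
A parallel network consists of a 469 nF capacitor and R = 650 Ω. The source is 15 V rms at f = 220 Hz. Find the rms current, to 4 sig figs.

25.04 mA

ω = 2πf = 1382 rad/s
X_C = 1/(ωC) = 1542 Ω
Parallel: admittances add. Y = 1/R + jωC
Y = (0.001538 + j0.0006483) S
|Y| = 0.001669 S → |Z| = 1/|Y| = 599.0 Ω, ∠Z = −∠Y = -22.85°
I = V/|Z| = 15/599.0 = 25.04 mA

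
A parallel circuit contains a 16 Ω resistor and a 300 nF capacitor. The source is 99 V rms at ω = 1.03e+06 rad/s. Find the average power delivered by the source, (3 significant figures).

X_C = 1/(ωC) = 3.24 Ω
Parallel: admittances add. Y = 1/R + jωC
Y = (0.0625 + j0.309) S
|Y| = 0.315 S → |Z| = 1/|Y| = 3.17 Ω, ∠Z = −∠Y = -78.6°
I = V/|Z| = 31.2 A
P = VI cos φ = 99 × 31.2 × cos(-78.6°) = 613 W

613 W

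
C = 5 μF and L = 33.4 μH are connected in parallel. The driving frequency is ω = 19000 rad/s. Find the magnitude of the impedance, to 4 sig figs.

X_L = ωL = 0.6346 Ω
X_C = 1/(ωC) = 10.53 Ω
Parallel: admittances add. Y = 1/(jωL) + jωC
Y = (0 − j1.481) S
|Y| = 1.481 S → |Z| = 1/|Y| = 0.6753 Ω, ∠Z = −∠Y = 90.00°

0.6753 Ω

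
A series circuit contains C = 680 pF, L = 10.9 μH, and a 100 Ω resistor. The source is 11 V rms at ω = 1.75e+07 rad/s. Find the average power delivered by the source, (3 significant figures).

X_L = ωL = 191 Ω
X_C = 1/(ωC) = 84.0 Ω
Net reactance X = X_L − X_C = 107 Ω
Z = 100 + j107 Ω
|Z| = √(100² + 107²) = 146 Ω
∠Z = arctan(107/100) = 46.9°
I = V/|Z| = 75.2 mA
P = VI cos φ = 11 × 0.0752 × cos(46.9°) = 566 mW

566 mW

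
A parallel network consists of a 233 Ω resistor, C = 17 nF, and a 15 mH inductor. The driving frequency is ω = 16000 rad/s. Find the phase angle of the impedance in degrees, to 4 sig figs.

X_L = ωL = 240.0 Ω
X_C = 1/(ωC) = 3676 Ω
Parallel: admittances add. Y = 1/R + 1/(jωL) + jωC
Y = (0.004292 − j0.003895) S
|Y| = 0.005796 S → |Z| = 1/|Y| = 172.5 Ω, ∠Z = −∠Y = 42.22°

42.22°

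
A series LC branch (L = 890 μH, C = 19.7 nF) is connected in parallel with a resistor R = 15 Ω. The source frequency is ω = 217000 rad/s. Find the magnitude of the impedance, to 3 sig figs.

X_L = ωL = 193 Ω
X_C = 1/(ωC) = 234 Ω
Branch 1: Z₁ = R = 15.0 Ω
Branch 2 (series LC): Z₂ = j(X_L − X_C) = −j40.8 Ω
Parallel: Z = Z₁Z₂/(Z₁+Z₂), |Z| = 14.1 Ω, ∠Z = -20.2°

14.1 Ω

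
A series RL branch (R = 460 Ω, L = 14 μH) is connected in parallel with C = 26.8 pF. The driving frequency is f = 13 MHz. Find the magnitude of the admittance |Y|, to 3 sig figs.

ω = 2πf = 8.168e+07 rad/s
X_L = ωL = 1140 Ω
X_C = 1/(ωC) = 457 Ω
Branch 1 (R+jX_L): Z₁ = 460 + j1140 Ω, |Z₁| = 1230 Ω
Branch 2 (−jX_C): Z₂ = −j457 Ω
Parallel: Z = Z₁Z₂/(Z₁+Z₂), |Z| = 681 Ω, ∠Z = -78.1°
|Y| = 1/|Z| = 1.47 mS

1.47 mS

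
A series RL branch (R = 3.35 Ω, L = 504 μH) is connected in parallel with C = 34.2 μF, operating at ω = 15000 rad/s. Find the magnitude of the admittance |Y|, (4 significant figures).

405.4 mS

X_L = ωL = 7.560 Ω
X_C = 1/(ωC) = 1.949 Ω
Branch 1 (R+jX_L): Z₁ = 3.350 + j7.560 Ω, |Z₁| = 8.269 Ω
Branch 2 (−jX_C): Z₂ = −j1.949 Ω
Parallel: Z = Z₁Z₂/(Z₁+Z₂), |Z| = 2.467 Ω, ∠Z = -83.06°
|Y| = 1/|Z| = 405.4 mS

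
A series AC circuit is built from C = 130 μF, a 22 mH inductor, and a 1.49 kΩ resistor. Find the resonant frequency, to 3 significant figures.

94.1 Hz

ω₀ = 1/√(LC) = 1/√(0.022 × 0.00013) = 591.3 rad/s
f₀ = ω₀/(2π) = 94.1 Hz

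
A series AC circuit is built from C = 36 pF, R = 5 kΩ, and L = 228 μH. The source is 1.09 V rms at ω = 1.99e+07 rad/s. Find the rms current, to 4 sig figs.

X_L = ωL = 4537 Ω
X_C = 1/(ωC) = 1396 Ω
Net reactance X = X_L − X_C = 3141 Ω
Z = 5000 + j3141 Ω
|Z| = √(5000² + 3141²) = 5905 Ω
I = V/|Z| = 1.09/5905 = 184.6 μA

184.6 μA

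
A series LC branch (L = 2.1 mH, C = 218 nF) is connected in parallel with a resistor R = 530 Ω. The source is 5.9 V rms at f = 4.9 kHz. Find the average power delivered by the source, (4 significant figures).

65.68 mW

ω = 2πf = 30790 rad/s
X_L = ωL = 64.65 Ω
X_C = 1/(ωC) = 149.0 Ω
Branch 1: Z₁ = R = 530.0 Ω
Branch 2 (series LC): Z₂ = j(X_L − X_C) = −j84.34 Ω
Parallel: Z = Z₁Z₂/(Z₁+Z₂), |Z| = 83.29 Ω, ∠Z = -80.96°
I = V/|Z| = 70.84 mA
P = VI cos φ = 5.9 × 0.07084 × cos(-80.96°) = 65.68 mW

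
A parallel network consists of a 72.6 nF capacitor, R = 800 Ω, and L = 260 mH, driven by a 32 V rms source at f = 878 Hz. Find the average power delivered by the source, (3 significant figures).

1.28 W

ω = 2πf = 5517 rad/s
X_L = ωL = 1430 Ω
X_C = 1/(ωC) = 2500 Ω
Parallel: admittances add. Y = 1/R + 1/(jωL) + jωC
Y = (0.00125 − j0.000297) S
|Y| = 0.00128 S → |Z| = 1/|Y| = 778 Ω, ∠Z = −∠Y = 13.4°
I = V/|Z| = 41.1 mA
P = VI cos φ = 32 × 0.0411 × cos(13.4°) = 1.28 W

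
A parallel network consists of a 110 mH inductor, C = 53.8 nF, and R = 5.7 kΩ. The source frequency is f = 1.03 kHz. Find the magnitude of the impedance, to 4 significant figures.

933.7 Ω

ω = 2πf = 6472 rad/s
X_L = ωL = 711.9 Ω
X_C = 1/(ωC) = 2872 Ω
Parallel: admittances add. Y = 1/R + 1/(jωL) + jωC
Y = (0.0001754 − j0.001057) S
|Y| = 0.001071 S → |Z| = 1/|Y| = 933.7 Ω, ∠Z = −∠Y = 80.57°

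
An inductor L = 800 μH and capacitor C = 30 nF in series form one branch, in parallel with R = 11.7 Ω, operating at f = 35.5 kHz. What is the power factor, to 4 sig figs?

ω = 2πf = 223100 rad/s
X_L = ωL = 178.4 Ω
X_C = 1/(ωC) = 149.4 Ω
Branch 1: Z₁ = R = 11.70 Ω
Branch 2 (series LC): Z₂ = j(X_L − X_C) = j29.00 Ω
Parallel: Z = Z₁Z₂/(Z₁+Z₂), |Z| = 10.85 Ω, ∠Z = 21.97°
cos φ = cos(21.97°) = 0.9274

0.9274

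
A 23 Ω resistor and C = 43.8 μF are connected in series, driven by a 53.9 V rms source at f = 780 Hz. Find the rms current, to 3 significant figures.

2.30 A

ω = 2πf = 4901 rad/s
X_C = 1/(ωC) = 4.66 Ω
Z = 23.0 − j4.66 Ω
|Z| = √(23.0² + 4.66²) = 23.5 Ω
I = V/|Z| = 53.9/23.5 = 2.30 A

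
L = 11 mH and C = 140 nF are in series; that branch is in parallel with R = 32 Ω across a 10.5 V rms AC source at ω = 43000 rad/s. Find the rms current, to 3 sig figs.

X_L = ωL = 473 Ω
X_C = 1/(ωC) = 166 Ω
Branch 1: Z₁ = R = 32.0 Ω
Branch 2 (series LC): Z₂ = j(X_L − X_C) = j307 Ω
Parallel: Z = Z₁Z₂/(Z₁+Z₂), |Z| = 31.8 Ω, ∠Z = 5.95°
I = V/|Z| = 10.5/31.8 = 330 mA

330 mA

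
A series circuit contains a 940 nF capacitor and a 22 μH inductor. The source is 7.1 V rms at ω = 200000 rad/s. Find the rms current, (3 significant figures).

7.72 A

X_L = ωL = 4.40 Ω
X_C = 1/(ωC) = 5.32 Ω
Net reactance X = X_L − X_C = -0.919 Ω
Z = − j0.919 Ω
|Z| = √(0² + 0.919²) = 0.919 Ω
I = V/|Z| = 7.1/0.919 = 7.72 A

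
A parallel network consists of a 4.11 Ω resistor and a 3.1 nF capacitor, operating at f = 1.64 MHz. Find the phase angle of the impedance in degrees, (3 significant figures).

-7.48°

ω = 2πf = 1.03e+07 rad/s
X_C = 1/(ωC) = 31.3 Ω
Parallel: admittances add. Y = 1/R + jωC
Y = (0.243 + j0.0319) S
|Y| = 0.245 S → |Z| = 1/|Y| = 4.08 Ω, ∠Z = −∠Y = -7.48°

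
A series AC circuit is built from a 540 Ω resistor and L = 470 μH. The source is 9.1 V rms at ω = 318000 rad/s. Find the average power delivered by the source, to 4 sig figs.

X_L = ωL = 149.5 Ω
Z = 540.0 + j149.5 Ω
|Z| = √(540.0² + 149.5²) = 560.3 Ω
∠Z = arctan(149.5/540.0) = 15.47°
I = V/|Z| = 16.24 mA
P = VI cos φ = 9.1 × 0.01624 × cos(15.47°) = 142.4 mW

142.4 mW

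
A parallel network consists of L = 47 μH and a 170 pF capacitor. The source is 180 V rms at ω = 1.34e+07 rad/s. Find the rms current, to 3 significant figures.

X_L = ωL = 630 Ω
X_C = 1/(ωC) = 439 Ω
Parallel: admittances add. Y = 1/(jωL) + jωC
Y = (0 + j0.000690) S
|Y| = 0.000690 S → |Z| = 1/|Y| = 1450 Ω, ∠Z = −∠Y = -90.0°
I = V/|Z| = 180/1450 = 124 mA

124 mA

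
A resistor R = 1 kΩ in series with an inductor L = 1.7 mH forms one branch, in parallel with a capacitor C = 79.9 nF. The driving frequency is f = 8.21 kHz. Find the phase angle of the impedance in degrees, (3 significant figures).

-76.2°

ω = 2πf = 51580 rad/s
X_L = ωL = 87.7 Ω
X_C = 1/(ωC) = 243 Ω
Branch 1 (R+jX_L): Z₁ = 1000 + j87.7 Ω, |Z₁| = 1000 Ω
Branch 2 (−jX_C): Z₂ = −j243 Ω
Parallel: Z = Z₁Z₂/(Z₁+Z₂), |Z| = 241 Ω, ∠Z = -76.2°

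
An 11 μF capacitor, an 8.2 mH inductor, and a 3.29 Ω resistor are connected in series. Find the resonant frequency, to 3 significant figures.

ω₀ = 1/√(LC) = 1/√(0.0082 × 1.1e-05) = 3330 rad/s
f₀ = ω₀/(2π) = 530 Hz

530 Hz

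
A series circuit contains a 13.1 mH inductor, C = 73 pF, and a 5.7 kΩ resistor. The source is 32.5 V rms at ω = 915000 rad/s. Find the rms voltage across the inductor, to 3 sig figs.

X_L = ωL = 12000 Ω
X_C = 1/(ωC) = 15000 Ω
Net reactance X = X_L − X_C = -2980 Ω
Z = 5700 − j2980 Ω
|Z| = √(5700² + 2980²) = 6430 Ω
I = V/|Z| = 5.05 mA
V_L = I·|Z_L| = 0.00505 × 12000 = 60.5 V

60.5 V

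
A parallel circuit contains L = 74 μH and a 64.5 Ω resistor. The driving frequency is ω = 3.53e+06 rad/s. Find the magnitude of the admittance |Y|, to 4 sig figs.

15.97 mS

X_L = ωL = 261.2 Ω
Parallel: admittances add. Y = 1/R + 1/(jωL)
Y = (0.01550 − j0.003828) S
|Y| = 0.01597 S → |Z| = 1/|Y| = 62.62 Ω, ∠Z = −∠Y = 13.87°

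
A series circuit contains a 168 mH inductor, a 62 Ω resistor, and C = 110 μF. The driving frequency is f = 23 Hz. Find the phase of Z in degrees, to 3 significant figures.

-31.9°

ω = 2πf = 144.5 rad/s
X_L = ωL = 24.3 Ω
X_C = 1/(ωC) = 62.9 Ω
Net reactance X = X_L − X_C = -38.6 Ω
Z = 62.0 − j38.6 Ω
|Z| = √(62.0² + 38.6²) = 73.0 Ω
∠Z = arctan(-38.6/62.0) = -31.9°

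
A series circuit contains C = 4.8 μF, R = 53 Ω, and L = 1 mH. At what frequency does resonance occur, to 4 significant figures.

2.297 kHz

ω₀ = 1/√(LC) = 1/√(0.001 × 4.8e-06) = 14430 rad/s
f₀ = ω₀/(2π) = 2.297 kHz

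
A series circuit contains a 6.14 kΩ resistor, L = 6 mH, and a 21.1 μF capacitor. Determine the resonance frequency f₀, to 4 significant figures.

ω₀ = 1/√(LC) = 1/√(0.006 × 2.11e-05) = 2810 rad/s
f₀ = ω₀/(2π) = 447.3 Hz

447.3 Hz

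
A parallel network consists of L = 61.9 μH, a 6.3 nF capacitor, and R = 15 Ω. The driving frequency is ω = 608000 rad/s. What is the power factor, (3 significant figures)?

0.946

X_L = ωL = 37.6 Ω
X_C = 1/(ωC) = 261 Ω
Parallel: admittances add. Y = 1/R + 1/(jωL) + jωC
Y = (0.0667 − j0.0227) S
|Y| = 0.0704 S → |Z| = 1/|Y| = 14.2 Ω, ∠Z = −∠Y = 18.8°
cos φ = cos(18.8°) = 0.946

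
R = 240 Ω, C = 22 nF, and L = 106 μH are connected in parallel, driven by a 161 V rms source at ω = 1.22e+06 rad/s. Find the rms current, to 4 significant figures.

X_L = ωL = 129.3 Ω
X_C = 1/(ωC) = 37.26 Ω
Parallel: admittances add. Y = 1/R + 1/(jωL) + jωC
Y = (0.004167 + j0.01911) S
|Y| = 0.01956 S → |Z| = 1/|Y| = 51.13 Ω, ∠Z = −∠Y = -77.70°
I = V/|Z| = 161/51.13 = 3.149 A

3.149 A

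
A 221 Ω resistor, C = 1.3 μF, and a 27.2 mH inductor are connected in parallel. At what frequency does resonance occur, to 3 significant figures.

ω₀ = 1/√(LC) = 1/√(0.0272 × 1.3e-06) = 5318 rad/s
f₀ = ω₀/(2π) = 846 Hz

846 Hz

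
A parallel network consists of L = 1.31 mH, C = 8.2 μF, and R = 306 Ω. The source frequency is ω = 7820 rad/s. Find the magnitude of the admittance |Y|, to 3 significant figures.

33.7 mS

X_L = ωL = 10.2 Ω
X_C = 1/(ωC) = 15.6 Ω
Parallel: admittances add. Y = 1/R + 1/(jωL) + jωC
Y = (0.00327 − j0.0335) S
|Y| = 0.0337 S → |Z| = 1/|Y| = 29.7 Ω, ∠Z = −∠Y = 84.4°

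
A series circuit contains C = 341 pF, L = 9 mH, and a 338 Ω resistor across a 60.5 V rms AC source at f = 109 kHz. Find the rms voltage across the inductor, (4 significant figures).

195.0 V

ω = 2πf = 684900 rad/s
X_L = ωL = 6164 Ω
X_C = 1/(ωC) = 4282 Ω
Net reactance X = X_L − X_C = 1882 Ω
Z = 338.0 + j1882 Ω
|Z| = √(338.0² + 1882²) = 1912 Ω
I = V/|Z| = 31.64 mA
V_L = I·|Z_L| = 0.03164 × 6164 = 195.0 V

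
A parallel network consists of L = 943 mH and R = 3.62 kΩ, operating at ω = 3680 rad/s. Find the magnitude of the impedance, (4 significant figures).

2505 Ω

X_L = ωL = 3470 Ω
Parallel: admittances add. Y = 1/R + 1/(jωL)
Y = (0.0002762 − j0.0002882) S
|Y| = 0.0003992 S → |Z| = 1/|Y| = 2505 Ω, ∠Z = −∠Y = 46.21°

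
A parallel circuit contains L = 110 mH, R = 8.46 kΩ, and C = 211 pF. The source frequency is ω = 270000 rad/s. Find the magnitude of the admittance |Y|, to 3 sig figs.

120 μS

X_L = ωL = 29700 Ω
X_C = 1/(ωC) = 17600 Ω
Parallel: admittances add. Y = 1/R + 1/(jωL) + jωC
Y = (0.000118 + j2.33e-05) S
|Y| = 0.000120 S → |Z| = 1/|Y| = 8300 Ω, ∠Z = −∠Y = -11.2°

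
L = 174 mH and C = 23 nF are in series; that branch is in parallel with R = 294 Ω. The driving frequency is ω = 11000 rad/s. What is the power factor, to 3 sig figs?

X_L = ωL = 1910 Ω
X_C = 1/(ωC) = 3950 Ω
Branch 1: Z₁ = R = 294 Ω
Branch 2 (series LC): Z₂ = j(X_L − X_C) = −j2040 Ω
Parallel: Z = Z₁Z₂/(Z₁+Z₂), |Z| = 291 Ω, ∠Z = -8.21°
cos φ = cos(-8.21°) = 0.990

0.990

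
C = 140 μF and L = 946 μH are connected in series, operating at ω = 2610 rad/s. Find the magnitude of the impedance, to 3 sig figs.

0.268 Ω

X_L = ωL = 2.47 Ω
X_C = 1/(ωC) = 2.74 Ω
Net reactance X = X_L − X_C = -0.268 Ω
Z = − j0.268 Ω
|Z| = √(0² + 0.268²) = 0.268 Ω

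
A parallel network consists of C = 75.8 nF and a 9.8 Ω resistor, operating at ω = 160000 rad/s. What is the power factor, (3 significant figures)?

0.993

X_C = 1/(ωC) = 82.5 Ω
Parallel: admittances add. Y = 1/R + jωC
Y = (0.102 + j0.0121) S
|Y| = 0.103 S → |Z| = 1/|Y| = 9.73 Ω, ∠Z = −∠Y = -6.78°
cos φ = cos(-6.78°) = 0.993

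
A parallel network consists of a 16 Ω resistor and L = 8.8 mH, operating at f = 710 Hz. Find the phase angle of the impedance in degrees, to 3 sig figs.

ω = 2πf = 4461 rad/s
X_L = ωL = 39.3 Ω
Parallel: admittances add. Y = 1/R + 1/(jωL)
Y = (0.0625 − j0.0255) S
|Y| = 0.0675 S → |Z| = 1/|Y| = 14.8 Ω, ∠Z = −∠Y = 22.2°

22.2°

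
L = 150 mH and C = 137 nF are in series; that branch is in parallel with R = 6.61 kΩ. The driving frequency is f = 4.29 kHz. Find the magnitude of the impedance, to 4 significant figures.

ω = 2πf = 26950 rad/s
X_L = ωL = 4043 Ω
X_C = 1/(ωC) = 270.8 Ω
Branch 1: Z₁ = R = 6610 Ω
Branch 2 (series LC): Z₂ = j(X_L − X_C) = j3772 Ω
Parallel: Z = Z₁Z₂/(Z₁+Z₂), |Z| = 3276 Ω, ∠Z = 60.29°

3276 Ω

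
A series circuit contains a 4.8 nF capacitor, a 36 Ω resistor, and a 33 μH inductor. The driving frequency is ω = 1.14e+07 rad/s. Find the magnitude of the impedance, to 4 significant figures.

X_L = ωL = 376.2 Ω
X_C = 1/(ωC) = 18.27 Ω
Net reactance X = X_L − X_C = 357.9 Ω
Z = 36.00 + j357.9 Ω
|Z| = √(36.00² + 357.9²) = 359.7 Ω

359.7 Ω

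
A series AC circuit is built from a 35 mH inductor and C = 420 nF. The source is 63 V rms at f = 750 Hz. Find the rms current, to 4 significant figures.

185.1 mA

ω = 2πf = 4712 rad/s
X_L = ωL = 164.9 Ω
X_C = 1/(ωC) = 505.3 Ω
Net reactance X = X_L − X_C = -340.3 Ω
Z = − j340.3 Ω
|Z| = √(0² + 340.3²) = 340.3 Ω
I = V/|Z| = 63/340.3 = 185.1 mA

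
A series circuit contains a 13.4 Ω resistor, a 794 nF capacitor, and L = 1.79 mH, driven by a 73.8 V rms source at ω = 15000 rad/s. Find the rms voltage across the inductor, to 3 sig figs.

33.8 V

X_L = ωL = 26.8 Ω
X_C = 1/(ωC) = 84.0 Ω
Net reactance X = X_L − X_C = -57.1 Ω
Z = 13.4 − j57.1 Ω
|Z| = √(13.4² + 57.1²) = 58.7 Ω
I = V/|Z| = 1.26 A
V_L = I·|Z_L| = 1.26 × 26.8 = 33.8 V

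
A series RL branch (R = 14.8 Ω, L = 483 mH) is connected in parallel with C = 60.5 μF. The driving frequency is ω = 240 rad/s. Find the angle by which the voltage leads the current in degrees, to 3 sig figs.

-79.8°

X_L = ωL = 116 Ω
X_C = 1/(ωC) = 68.9 Ω
Branch 1 (R+jX_L): Z₁ = 14.8 + j116 Ω, |Z₁| = 117 Ω
Branch 2 (−jX_C): Z₂ = −j68.9 Ω
Parallel: Z = Z₁Z₂/(Z₁+Z₂), |Z| = 163 Ω, ∠Z = -79.8°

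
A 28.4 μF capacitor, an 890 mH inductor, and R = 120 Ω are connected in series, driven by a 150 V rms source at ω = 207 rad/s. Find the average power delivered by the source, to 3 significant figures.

185 W

X_L = ωL = 184 Ω
X_C = 1/(ωC) = 170 Ω
Net reactance X = X_L − X_C = 14.1 Ω
Z = 120 + j14.1 Ω
|Z| = √(120² + 14.1²) = 121 Ω
∠Z = arctan(14.1/120) = 6.71°
I = V/|Z| = 1.24 A
P = VI cos φ = 150 × 1.24 × cos(6.71°) = 185 W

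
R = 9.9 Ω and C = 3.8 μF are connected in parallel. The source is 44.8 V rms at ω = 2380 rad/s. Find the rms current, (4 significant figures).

X_C = 1/(ωC) = 110.6 Ω
Parallel: admittances add. Y = 1/R + jωC
Y = (0.1010 + j0.009044) S
|Y| = 0.1014 S → |Z| = 1/|Y| = 9.861 Ω, ∠Z = −∠Y = -5.116°
I = V/|Z| = 44.8/9.861 = 4.543 A

4.543 A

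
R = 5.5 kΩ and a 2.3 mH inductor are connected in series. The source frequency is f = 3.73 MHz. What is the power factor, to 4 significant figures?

0.1015

ω = 2πf = 2.344e+07 rad/s
X_L = ωL = 53900 Ω
Z = 5500 + j53900 Ω
|Z| = √(5500² + 53900²) = 54180 Ω
∠Z = arctan(53900/5500) = 84.17°
cos φ = cos(84.17°) = 0.1015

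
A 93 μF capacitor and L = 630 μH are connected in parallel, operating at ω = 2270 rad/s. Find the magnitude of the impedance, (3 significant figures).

2.05 Ω

X_L = ωL = 1.43 Ω
X_C = 1/(ωC) = 4.74 Ω
Parallel: admittances add. Y = 1/(jωL) + jωC
Y = (0 − j0.488) S
|Y| = 0.488 S → |Z| = 1/|Y| = 2.05 Ω, ∠Z = −∠Y = 90.0°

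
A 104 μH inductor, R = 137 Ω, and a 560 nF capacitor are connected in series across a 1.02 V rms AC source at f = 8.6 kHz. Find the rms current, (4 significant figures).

7.300 mA

ω = 2πf = 54040 rad/s
X_L = ωL = 5.620 Ω
X_C = 1/(ωC) = 33.05 Ω
Net reactance X = X_L − X_C = -27.43 Ω
Z = 137.0 − j27.43 Ω
|Z| = √(137.0² + 27.43²) = 139.7 Ω
I = V/|Z| = 1.02/139.7 = 7.300 mA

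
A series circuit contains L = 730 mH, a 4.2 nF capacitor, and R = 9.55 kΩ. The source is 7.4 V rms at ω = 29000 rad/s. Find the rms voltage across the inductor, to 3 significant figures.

X_L = ωL = 21200 Ω
X_C = 1/(ωC) = 8210 Ω
Net reactance X = X_L − X_C = 13000 Ω
Z = 9550 + j13000 Ω
|Z| = √(9550² + 13000²) = 16100 Ω
I = V/|Z| = 460 μA
V_L = I·|Z_L| = 0.000460 × 21200 = 9.73 V

9.73 V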